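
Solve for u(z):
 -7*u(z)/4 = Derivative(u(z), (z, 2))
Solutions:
 u(z) = C1*sin(sqrt(7)*z/2) + C2*cos(sqrt(7)*z/2)


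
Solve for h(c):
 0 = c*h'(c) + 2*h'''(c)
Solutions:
 h(c) = C1 + Integral(C2*airyai(-2^(2/3)*c/2) + C3*airybi(-2^(2/3)*c/2), c)


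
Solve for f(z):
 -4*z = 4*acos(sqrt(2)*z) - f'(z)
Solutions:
 f(z) = C1 + 2*z^2 + 4*z*acos(sqrt(2)*z) - 2*sqrt(2)*sqrt(1 - 2*z^2)


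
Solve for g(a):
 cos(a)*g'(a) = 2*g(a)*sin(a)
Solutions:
 g(a) = C1/cos(a)^2


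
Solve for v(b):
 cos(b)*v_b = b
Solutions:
 v(b) = C1 + Integral(b/cos(b), b)


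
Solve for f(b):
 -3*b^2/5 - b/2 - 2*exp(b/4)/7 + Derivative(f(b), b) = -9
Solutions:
 f(b) = C1 + b^3/5 + b^2/4 - 9*b + 8*exp(b/4)/7


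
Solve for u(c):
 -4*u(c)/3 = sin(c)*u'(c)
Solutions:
 u(c) = C1*(cos(c) + 1)^(2/3)/(cos(c) - 1)^(2/3)


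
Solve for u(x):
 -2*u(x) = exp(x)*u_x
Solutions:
 u(x) = C1*exp(2*exp(-x))


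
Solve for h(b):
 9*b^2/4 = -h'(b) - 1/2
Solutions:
 h(b) = C1 - 3*b^3/4 - b/2


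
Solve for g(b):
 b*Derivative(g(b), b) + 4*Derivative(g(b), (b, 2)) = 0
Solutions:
 g(b) = C1 + C2*erf(sqrt(2)*b/4)


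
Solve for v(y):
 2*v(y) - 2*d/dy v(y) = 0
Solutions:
 v(y) = C1*exp(y)


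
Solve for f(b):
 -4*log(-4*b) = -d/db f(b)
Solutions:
 f(b) = C1 + 4*b*log(-b) + 4*b*(-1 + 2*log(2))


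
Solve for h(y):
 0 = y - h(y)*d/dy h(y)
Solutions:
 h(y) = -sqrt(C1 + y^2)
 h(y) = sqrt(C1 + y^2)


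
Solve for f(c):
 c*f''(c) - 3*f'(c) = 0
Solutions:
 f(c) = C1 + C2*c^4


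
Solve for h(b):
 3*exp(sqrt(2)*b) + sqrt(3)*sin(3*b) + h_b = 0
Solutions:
 h(b) = C1 - 3*sqrt(2)*exp(sqrt(2)*b)/2 + sqrt(3)*cos(3*b)/3


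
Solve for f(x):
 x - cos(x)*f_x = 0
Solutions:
 f(x) = C1 + Integral(x/cos(x), x)


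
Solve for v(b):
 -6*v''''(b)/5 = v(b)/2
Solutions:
 v(b) = (C1*sin(3^(3/4)*5^(1/4)*b/6) + C2*cos(3^(3/4)*5^(1/4)*b/6))*exp(-3^(3/4)*5^(1/4)*b/6) + (C3*sin(3^(3/4)*5^(1/4)*b/6) + C4*cos(3^(3/4)*5^(1/4)*b/6))*exp(3^(3/4)*5^(1/4)*b/6)


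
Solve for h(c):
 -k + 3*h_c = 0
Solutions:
 h(c) = C1 + c*k/3


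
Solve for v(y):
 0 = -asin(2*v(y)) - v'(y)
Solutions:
 Integral(1/asin(2*_y), (_y, v(y))) = C1 - y


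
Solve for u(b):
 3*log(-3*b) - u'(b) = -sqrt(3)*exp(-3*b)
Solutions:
 u(b) = C1 + 3*b*log(-b) + 3*b*(-1 + log(3)) - sqrt(3)*exp(-3*b)/3


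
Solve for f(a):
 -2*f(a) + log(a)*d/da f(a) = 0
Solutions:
 f(a) = C1*exp(2*li(a))


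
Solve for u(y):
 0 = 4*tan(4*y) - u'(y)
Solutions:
 u(y) = C1 - log(cos(4*y))


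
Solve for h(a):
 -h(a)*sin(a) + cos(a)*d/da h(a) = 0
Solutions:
 h(a) = C1/cos(a)


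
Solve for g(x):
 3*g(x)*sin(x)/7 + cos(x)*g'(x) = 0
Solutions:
 g(x) = C1*cos(x)^(3/7)


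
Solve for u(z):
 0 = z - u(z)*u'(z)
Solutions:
 u(z) = -sqrt(C1 + z^2)
 u(z) = sqrt(C1 + z^2)


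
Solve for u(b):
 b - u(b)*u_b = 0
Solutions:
 u(b) = -sqrt(C1 + b^2)
 u(b) = sqrt(C1 + b^2)


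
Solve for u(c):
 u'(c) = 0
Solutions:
 u(c) = C1


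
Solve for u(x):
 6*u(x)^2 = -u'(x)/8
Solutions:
 u(x) = 1/(C1 + 48*x)


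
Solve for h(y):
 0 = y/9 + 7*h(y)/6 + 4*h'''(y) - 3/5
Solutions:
 h(y) = C3*exp(-3^(2/3)*7^(1/3)*y/6) - 2*y/21 + (C1*sin(3^(1/6)*7^(1/3)*y/4) + C2*cos(3^(1/6)*7^(1/3)*y/4))*exp(3^(2/3)*7^(1/3)*y/12) + 18/35


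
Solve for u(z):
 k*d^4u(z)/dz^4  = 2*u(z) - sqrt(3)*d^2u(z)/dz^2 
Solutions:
 u(z) = C1*exp(-sqrt(2)*z*sqrt((-sqrt(8*k + 3) - sqrt(3))/k)/2) + C2*exp(sqrt(2)*z*sqrt((-sqrt(8*k + 3) - sqrt(3))/k)/2) + C3*exp(-sqrt(2)*z*sqrt((sqrt(8*k + 3) - sqrt(3))/k)/2) + C4*exp(sqrt(2)*z*sqrt((sqrt(8*k + 3) - sqrt(3))/k)/2)


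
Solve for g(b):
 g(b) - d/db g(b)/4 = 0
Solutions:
 g(b) = C1*exp(4*b)


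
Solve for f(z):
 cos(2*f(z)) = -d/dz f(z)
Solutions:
 f(z) = -asin((C1 + exp(4*z))/(C1 - exp(4*z)))/2 + pi/2
 f(z) = asin((C1 + exp(4*z))/(C1 - exp(4*z)))/2


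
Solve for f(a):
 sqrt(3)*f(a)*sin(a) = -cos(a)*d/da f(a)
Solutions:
 f(a) = C1*cos(a)^(sqrt(3))


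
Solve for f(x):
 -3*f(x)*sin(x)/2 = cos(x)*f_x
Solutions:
 f(x) = C1*cos(x)^(3/2)


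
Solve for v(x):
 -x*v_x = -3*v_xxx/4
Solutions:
 v(x) = C1 + Integral(C2*airyai(6^(2/3)*x/3) + C3*airybi(6^(2/3)*x/3), x)


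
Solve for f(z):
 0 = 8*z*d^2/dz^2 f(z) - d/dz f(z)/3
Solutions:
 f(z) = C1 + C2*z^(25/24)


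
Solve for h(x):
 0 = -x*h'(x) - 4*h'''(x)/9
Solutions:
 h(x) = C1 + Integral(C2*airyai(-2^(1/3)*3^(2/3)*x/2) + C3*airybi(-2^(1/3)*3^(2/3)*x/2), x)


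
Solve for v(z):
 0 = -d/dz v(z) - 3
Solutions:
 v(z) = C1 - 3*z


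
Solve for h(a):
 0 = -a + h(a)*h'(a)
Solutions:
 h(a) = -sqrt(C1 + a^2)
 h(a) = sqrt(C1 + a^2)


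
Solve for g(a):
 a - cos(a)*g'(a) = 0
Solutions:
 g(a) = C1 + Integral(a/cos(a), a)


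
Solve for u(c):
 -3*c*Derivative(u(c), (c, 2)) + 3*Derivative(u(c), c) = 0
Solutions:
 u(c) = C1 + C2*c^2


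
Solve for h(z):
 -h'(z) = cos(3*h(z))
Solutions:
 h(z) = -asin((C1 + exp(6*z))/(C1 - exp(6*z)))/3 + pi/3
 h(z) = asin((C1 + exp(6*z))/(C1 - exp(6*z)))/3


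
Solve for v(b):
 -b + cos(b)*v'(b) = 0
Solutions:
 v(b) = C1 + Integral(b/cos(b), b)


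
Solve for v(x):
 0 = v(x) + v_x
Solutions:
 v(x) = C1*exp(-x)


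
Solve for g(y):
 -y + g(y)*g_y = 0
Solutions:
 g(y) = -sqrt(C1 + y^2)
 g(y) = sqrt(C1 + y^2)


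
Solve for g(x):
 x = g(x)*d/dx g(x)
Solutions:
 g(x) = -sqrt(C1 + x^2)
 g(x) = sqrt(C1 + x^2)


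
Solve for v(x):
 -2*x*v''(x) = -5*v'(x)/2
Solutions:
 v(x) = C1 + C2*x^(9/4)


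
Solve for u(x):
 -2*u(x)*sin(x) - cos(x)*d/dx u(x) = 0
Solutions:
 u(x) = C1*cos(x)^2


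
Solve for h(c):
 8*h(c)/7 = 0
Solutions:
 h(c) = 0


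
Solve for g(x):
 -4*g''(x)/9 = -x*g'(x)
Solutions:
 g(x) = C1 + C2*erfi(3*sqrt(2)*x/4)


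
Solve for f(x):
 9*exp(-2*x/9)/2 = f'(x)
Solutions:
 f(x) = C1 - 81*exp(-2*x/9)/4


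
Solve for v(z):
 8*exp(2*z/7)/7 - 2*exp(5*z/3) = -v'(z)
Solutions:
 v(z) = C1 - 4*exp(2*z/7) + 6*exp(5*z/3)/5


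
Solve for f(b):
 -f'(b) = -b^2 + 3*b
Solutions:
 f(b) = C1 + b^3/3 - 3*b^2/2


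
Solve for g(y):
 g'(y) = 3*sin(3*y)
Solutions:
 g(y) = C1 - cos(3*y)


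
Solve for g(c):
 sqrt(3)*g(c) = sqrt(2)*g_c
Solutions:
 g(c) = C1*exp(sqrt(6)*c/2)


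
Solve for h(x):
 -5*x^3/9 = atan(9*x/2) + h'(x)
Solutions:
 h(x) = C1 - 5*x^4/36 - x*atan(9*x/2) + log(81*x^2 + 4)/9


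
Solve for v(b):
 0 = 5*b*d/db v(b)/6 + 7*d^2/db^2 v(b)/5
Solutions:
 v(b) = C1 + C2*erf(5*sqrt(21)*b/42)


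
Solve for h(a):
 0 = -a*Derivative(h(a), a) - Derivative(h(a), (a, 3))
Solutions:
 h(a) = C1 + Integral(C2*airyai(-a) + C3*airybi(-a), a)


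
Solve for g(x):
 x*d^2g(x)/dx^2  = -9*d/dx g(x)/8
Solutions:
 g(x) = C1 + C2/x^(1/8)


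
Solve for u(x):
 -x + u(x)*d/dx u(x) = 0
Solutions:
 u(x) = -sqrt(C1 + x^2)
 u(x) = sqrt(C1 + x^2)


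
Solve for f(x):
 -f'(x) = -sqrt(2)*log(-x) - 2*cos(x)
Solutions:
 f(x) = C1 + sqrt(2)*x*(log(-x) - 1) + 2*sin(x)


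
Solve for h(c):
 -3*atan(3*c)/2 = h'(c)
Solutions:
 h(c) = C1 - 3*c*atan(3*c)/2 + log(9*c^2 + 1)/4


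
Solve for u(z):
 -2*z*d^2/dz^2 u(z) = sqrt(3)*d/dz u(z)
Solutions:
 u(z) = C1 + C2*z^(1 - sqrt(3)/2)


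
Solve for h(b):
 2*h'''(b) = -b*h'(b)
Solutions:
 h(b) = C1 + Integral(C2*airyai(-2^(2/3)*b/2) + C3*airybi(-2^(2/3)*b/2), b)


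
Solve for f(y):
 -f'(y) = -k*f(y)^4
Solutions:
 f(y) = (-1/(C1 + 3*k*y))^(1/3)
 f(y) = (-1/(C1 + k*y))^(1/3)*(-3^(2/3) - 3*3^(1/6)*I)/6
 f(y) = (-1/(C1 + k*y))^(1/3)*(-3^(2/3) + 3*3^(1/6)*I)/6


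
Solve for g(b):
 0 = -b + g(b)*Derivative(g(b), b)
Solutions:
 g(b) = -sqrt(C1 + b^2)
 g(b) = sqrt(C1 + b^2)


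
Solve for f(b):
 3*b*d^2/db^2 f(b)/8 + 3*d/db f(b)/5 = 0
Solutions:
 f(b) = C1 + C2/b^(3/5)


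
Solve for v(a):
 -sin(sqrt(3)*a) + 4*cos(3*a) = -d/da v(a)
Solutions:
 v(a) = C1 - 4*sin(3*a)/3 - sqrt(3)*cos(sqrt(3)*a)/3


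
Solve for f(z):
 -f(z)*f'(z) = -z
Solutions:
 f(z) = -sqrt(C1 + z^2)
 f(z) = sqrt(C1 + z^2)


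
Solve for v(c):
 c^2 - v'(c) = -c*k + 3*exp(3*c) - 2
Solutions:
 v(c) = C1 + c^3/3 + c^2*k/2 + 2*c - exp(3*c)


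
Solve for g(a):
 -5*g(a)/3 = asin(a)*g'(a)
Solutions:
 g(a) = C1*exp(-5*Integral(1/asin(a), a)/3)


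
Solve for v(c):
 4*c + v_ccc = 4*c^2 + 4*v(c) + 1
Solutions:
 v(c) = C3*exp(2^(2/3)*c) - c^2 + c + (C1*sin(2^(2/3)*sqrt(3)*c/2) + C2*cos(2^(2/3)*sqrt(3)*c/2))*exp(-2^(2/3)*c/2) - 1/4


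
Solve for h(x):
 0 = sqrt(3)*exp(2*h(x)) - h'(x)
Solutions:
 h(x) = log(-sqrt(-1/(C1 + sqrt(3)*x))) - log(2)/2
 h(x) = log(-1/(C1 + sqrt(3)*x))/2 - log(2)/2


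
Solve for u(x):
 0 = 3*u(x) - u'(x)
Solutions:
 u(x) = C1*exp(3*x)


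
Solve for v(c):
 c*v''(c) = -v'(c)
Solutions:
 v(c) = C1 + C2*log(c)


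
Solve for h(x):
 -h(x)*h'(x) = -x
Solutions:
 h(x) = -sqrt(C1 + x^2)
 h(x) = sqrt(C1 + x^2)


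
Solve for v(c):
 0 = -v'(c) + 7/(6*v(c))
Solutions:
 v(c) = -sqrt(C1 + 21*c)/3
 v(c) = sqrt(C1 + 21*c)/3


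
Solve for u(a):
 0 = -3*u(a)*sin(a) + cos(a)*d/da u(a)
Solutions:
 u(a) = C1/cos(a)^3


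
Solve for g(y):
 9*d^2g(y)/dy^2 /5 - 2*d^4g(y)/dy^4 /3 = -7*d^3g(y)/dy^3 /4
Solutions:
 g(y) = C1 + C2*y + C3*exp(3*y*(35 - sqrt(3145))/80) + C4*exp(3*y*(35 + sqrt(3145))/80)


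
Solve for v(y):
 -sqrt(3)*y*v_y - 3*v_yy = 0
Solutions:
 v(y) = C1 + C2*erf(sqrt(2)*3^(3/4)*y/6)


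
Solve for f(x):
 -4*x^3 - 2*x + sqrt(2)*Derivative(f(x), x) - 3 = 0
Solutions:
 f(x) = C1 + sqrt(2)*x^4/2 + sqrt(2)*x^2/2 + 3*sqrt(2)*x/2


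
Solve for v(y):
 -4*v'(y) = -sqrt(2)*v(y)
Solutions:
 v(y) = C1*exp(sqrt(2)*y/4)


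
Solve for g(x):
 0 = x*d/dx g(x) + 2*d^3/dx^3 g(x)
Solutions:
 g(x) = C1 + Integral(C2*airyai(-2^(2/3)*x/2) + C3*airybi(-2^(2/3)*x/2), x)


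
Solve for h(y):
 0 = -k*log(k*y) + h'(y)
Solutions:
 h(y) = C1 + k*y*log(k*y) - k*y


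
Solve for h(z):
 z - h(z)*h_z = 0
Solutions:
 h(z) = -sqrt(C1 + z^2)
 h(z) = sqrt(C1 + z^2)


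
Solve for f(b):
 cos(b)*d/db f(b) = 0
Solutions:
 f(b) = C1


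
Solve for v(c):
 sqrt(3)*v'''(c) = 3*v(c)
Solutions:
 v(c) = C3*exp(3^(1/6)*c) + (C1*sin(3^(2/3)*c/2) + C2*cos(3^(2/3)*c/2))*exp(-3^(1/6)*c/2)


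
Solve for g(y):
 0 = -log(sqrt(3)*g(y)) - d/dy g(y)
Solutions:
 2*Integral(1/(2*log(_y) + log(3)), (_y, g(y))) = C1 - y


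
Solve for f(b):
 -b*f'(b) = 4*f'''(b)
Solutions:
 f(b) = C1 + Integral(C2*airyai(-2^(1/3)*b/2) + C3*airybi(-2^(1/3)*b/2), b)


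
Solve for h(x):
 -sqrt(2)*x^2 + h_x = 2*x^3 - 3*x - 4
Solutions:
 h(x) = C1 + x^4/2 + sqrt(2)*x^3/3 - 3*x^2/2 - 4*x


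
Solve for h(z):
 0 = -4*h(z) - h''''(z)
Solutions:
 h(z) = (C1*sin(z) + C2*cos(z))*exp(-z) + (C3*sin(z) + C4*cos(z))*exp(z)


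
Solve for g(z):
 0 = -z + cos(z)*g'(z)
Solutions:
 g(z) = C1 + Integral(z/cos(z), z)


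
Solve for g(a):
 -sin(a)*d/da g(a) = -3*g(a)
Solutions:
 g(a) = C1*(cos(a) - 1)^(3/2)/(cos(a) + 1)^(3/2)


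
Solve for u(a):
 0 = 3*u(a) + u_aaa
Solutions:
 u(a) = C3*exp(-3^(1/3)*a) + (C1*sin(3^(5/6)*a/2) + C2*cos(3^(5/6)*a/2))*exp(3^(1/3)*a/2)


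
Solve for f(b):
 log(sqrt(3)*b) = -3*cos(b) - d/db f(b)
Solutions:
 f(b) = C1 - b*log(b) - b*log(3)/2 + b - 3*sin(b)


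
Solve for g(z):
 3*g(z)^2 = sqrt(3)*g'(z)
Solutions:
 g(z) = -1/(C1 + sqrt(3)*z)


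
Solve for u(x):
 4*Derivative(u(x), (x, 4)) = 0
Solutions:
 u(x) = C1 + C2*x + C3*x^2 + C4*x^3


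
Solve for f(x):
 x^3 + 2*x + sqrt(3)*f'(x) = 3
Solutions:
 f(x) = C1 - sqrt(3)*x^4/12 - sqrt(3)*x^2/3 + sqrt(3)*x


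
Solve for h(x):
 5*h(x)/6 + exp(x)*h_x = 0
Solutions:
 h(x) = C1*exp(5*exp(-x)/6)


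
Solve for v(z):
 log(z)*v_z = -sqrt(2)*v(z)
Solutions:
 v(z) = C1*exp(-sqrt(2)*li(z))


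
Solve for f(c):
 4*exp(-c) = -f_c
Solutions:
 f(c) = C1 + 4*exp(-c)


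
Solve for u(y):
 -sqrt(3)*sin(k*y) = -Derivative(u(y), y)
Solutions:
 u(y) = C1 - sqrt(3)*cos(k*y)/k


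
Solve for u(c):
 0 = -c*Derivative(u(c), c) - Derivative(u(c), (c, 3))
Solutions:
 u(c) = C1 + Integral(C2*airyai(-c) + C3*airybi(-c), c)


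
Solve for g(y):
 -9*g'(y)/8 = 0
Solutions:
 g(y) = C1


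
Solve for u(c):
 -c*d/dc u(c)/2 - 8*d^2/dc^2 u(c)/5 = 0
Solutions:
 u(c) = C1 + C2*erf(sqrt(10)*c/8)


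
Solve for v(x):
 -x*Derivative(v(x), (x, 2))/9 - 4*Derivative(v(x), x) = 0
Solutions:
 v(x) = C1 + C2/x^35


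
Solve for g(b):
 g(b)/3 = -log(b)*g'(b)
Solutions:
 g(b) = C1*exp(-li(b)/3)


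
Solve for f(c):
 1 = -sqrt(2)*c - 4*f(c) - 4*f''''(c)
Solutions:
 f(c) = -sqrt(2)*c/4 + (C1*sin(sqrt(2)*c/2) + C2*cos(sqrt(2)*c/2))*exp(-sqrt(2)*c/2) + (C3*sin(sqrt(2)*c/2) + C4*cos(sqrt(2)*c/2))*exp(sqrt(2)*c/2) - 1/4


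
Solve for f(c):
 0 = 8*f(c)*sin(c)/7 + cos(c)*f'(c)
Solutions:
 f(c) = C1*cos(c)^(8/7)


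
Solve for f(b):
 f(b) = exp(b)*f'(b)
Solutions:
 f(b) = C1*exp(-exp(-b))


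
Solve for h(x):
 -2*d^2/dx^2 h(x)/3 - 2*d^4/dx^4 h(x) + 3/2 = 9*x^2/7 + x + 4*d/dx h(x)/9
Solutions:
 h(x) = C1 + C2*exp(-x*(-(3 + sqrt(10))^(1/3) + (3 + sqrt(10))^(-1/3))/6)*sin(sqrt(3)*x*((3 + sqrt(10))^(-1/3) + (3 + sqrt(10))^(1/3))/6) + C3*exp(-x*(-(3 + sqrt(10))^(1/3) + (3 + sqrt(10))^(-1/3))/6)*cos(sqrt(3)*x*((3 + sqrt(10))^(-1/3) + (3 + sqrt(10))^(1/3))/6) + C4*exp(x*(-(3 + sqrt(10))^(1/3) + (3 + sqrt(10))^(-1/3))/3) - 27*x^3/28 + 45*x^2/14 - 351*x/56


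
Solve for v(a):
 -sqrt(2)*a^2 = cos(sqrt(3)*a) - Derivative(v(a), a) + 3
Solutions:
 v(a) = C1 + sqrt(2)*a^3/3 + 3*a + sqrt(3)*sin(sqrt(3)*a)/3


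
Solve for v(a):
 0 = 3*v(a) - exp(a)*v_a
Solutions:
 v(a) = C1*exp(-3*exp(-a))


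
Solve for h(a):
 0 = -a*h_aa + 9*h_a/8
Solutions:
 h(a) = C1 + C2*a^(17/8)


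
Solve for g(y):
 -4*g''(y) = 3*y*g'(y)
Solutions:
 g(y) = C1 + C2*erf(sqrt(6)*y/4)


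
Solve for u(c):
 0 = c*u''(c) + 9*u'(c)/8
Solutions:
 u(c) = C1 + C2/c^(1/8)


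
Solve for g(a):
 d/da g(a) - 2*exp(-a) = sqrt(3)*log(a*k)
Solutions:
 g(a) = C1 + sqrt(3)*a*log(a*k) - sqrt(3)*a - 2*exp(-a)


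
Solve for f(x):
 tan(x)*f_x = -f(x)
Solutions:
 f(x) = C1/sin(x)


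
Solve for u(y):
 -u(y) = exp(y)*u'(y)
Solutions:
 u(y) = C1*exp(exp(-y))


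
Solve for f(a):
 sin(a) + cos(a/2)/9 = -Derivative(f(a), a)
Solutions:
 f(a) = C1 - 2*sin(a/2)/9 + cos(a)


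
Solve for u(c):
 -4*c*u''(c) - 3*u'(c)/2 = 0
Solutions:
 u(c) = C1 + C2*c^(5/8)


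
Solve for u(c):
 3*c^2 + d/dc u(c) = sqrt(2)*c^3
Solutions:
 u(c) = C1 + sqrt(2)*c^4/4 - c^3


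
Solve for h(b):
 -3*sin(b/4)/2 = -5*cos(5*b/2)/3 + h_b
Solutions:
 h(b) = C1 + 2*sin(5*b/2)/3 + 6*cos(b/4)


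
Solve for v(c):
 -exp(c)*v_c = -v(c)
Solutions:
 v(c) = C1*exp(-exp(-c))


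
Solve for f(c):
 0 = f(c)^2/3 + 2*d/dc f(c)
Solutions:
 f(c) = 6/(C1 + c)


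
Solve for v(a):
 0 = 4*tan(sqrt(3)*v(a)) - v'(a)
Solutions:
 v(a) = sqrt(3)*(pi - asin(C1*exp(4*sqrt(3)*a)))/3
 v(a) = sqrt(3)*asin(C1*exp(4*sqrt(3)*a))/3


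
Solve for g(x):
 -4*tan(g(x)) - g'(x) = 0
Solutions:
 g(x) = pi - asin(C1*exp(-4*x))
 g(x) = asin(C1*exp(-4*x))


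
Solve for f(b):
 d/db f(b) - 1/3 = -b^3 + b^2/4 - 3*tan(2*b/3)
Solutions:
 f(b) = C1 - b^4/4 + b^3/12 + b/3 + 9*log(cos(2*b/3))/2


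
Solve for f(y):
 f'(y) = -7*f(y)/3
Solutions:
 f(y) = C1*exp(-7*y/3)


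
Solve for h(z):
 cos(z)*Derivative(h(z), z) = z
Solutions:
 h(z) = C1 + Integral(z/cos(z), z)


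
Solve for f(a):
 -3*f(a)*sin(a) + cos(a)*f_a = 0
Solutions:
 f(a) = C1/cos(a)^3


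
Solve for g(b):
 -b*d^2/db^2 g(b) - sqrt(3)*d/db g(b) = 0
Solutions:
 g(b) = C1 + C2*b^(1 - sqrt(3))


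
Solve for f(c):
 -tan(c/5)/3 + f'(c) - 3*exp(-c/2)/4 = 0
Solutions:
 f(c) = C1 + 5*log(tan(c/5)^2 + 1)/6 - 3*exp(-c/2)/2


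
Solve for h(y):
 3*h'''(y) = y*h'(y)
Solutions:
 h(y) = C1 + Integral(C2*airyai(3^(2/3)*y/3) + C3*airybi(3^(2/3)*y/3), y)


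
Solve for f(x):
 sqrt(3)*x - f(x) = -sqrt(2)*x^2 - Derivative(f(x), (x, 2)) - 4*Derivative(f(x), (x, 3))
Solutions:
 f(x) = C1*exp(-x*((12*sqrt(321) + 215)^(-1/3) + 2 + (12*sqrt(321) + 215)^(1/3))/24)*sin(sqrt(3)*x*(-(12*sqrt(321) + 215)^(1/3) + (12*sqrt(321) + 215)^(-1/3))/24) + C2*exp(-x*((12*sqrt(321) + 215)^(-1/3) + 2 + (12*sqrt(321) + 215)^(1/3))/24)*cos(sqrt(3)*x*(-(12*sqrt(321) + 215)^(1/3) + (12*sqrt(321) + 215)^(-1/3))/24) + C3*exp(x*(-1 + (12*sqrt(321) + 215)^(-1/3) + (12*sqrt(321) + 215)^(1/3))/12) + sqrt(2)*x^2 + sqrt(3)*x + 2*sqrt(2)


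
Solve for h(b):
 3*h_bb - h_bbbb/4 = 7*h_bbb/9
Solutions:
 h(b) = C1 + C2*b + C3*exp(2*b*(-7 + 2*sqrt(73))/9) + C4*exp(-2*b*(7 + 2*sqrt(73))/9)


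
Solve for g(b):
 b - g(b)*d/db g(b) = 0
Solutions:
 g(b) = -sqrt(C1 + b^2)
 g(b) = sqrt(C1 + b^2)


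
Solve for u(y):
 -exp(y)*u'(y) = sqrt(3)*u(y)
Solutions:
 u(y) = C1*exp(sqrt(3)*exp(-y))


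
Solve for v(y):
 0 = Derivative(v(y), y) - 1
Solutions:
 v(y) = C1 + y


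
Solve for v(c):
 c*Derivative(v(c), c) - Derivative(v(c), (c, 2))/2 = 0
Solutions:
 v(c) = C1 + C2*erfi(c)


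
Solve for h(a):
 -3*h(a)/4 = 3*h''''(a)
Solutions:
 h(a) = (C1*sin(a/2) + C2*cos(a/2))*exp(-a/2) + (C3*sin(a/2) + C4*cos(a/2))*exp(a/2)


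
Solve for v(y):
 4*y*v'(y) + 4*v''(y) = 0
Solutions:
 v(y) = C1 + C2*erf(sqrt(2)*y/2)


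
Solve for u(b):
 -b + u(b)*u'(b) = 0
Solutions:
 u(b) = -sqrt(C1 + b^2)
 u(b) = sqrt(C1 + b^2)


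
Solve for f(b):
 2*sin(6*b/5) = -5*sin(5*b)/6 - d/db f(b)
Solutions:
 f(b) = C1 + 5*cos(6*b/5)/3 + cos(5*b)/6


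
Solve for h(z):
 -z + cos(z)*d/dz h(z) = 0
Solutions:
 h(z) = C1 + Integral(z/cos(z), z)


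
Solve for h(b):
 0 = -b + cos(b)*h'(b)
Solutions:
 h(b) = C1 + Integral(b/cos(b), b)


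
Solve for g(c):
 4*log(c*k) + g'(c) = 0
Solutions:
 g(c) = C1 - 4*c*log(c*k) + 4*c


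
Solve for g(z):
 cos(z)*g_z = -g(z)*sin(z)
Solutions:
 g(z) = C1*cos(z)


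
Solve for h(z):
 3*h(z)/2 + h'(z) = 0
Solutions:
 h(z) = C1*exp(-3*z/2)


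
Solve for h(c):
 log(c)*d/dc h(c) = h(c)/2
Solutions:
 h(c) = C1*exp(li(c)/2)


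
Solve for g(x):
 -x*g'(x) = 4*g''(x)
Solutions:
 g(x) = C1 + C2*erf(sqrt(2)*x/4)


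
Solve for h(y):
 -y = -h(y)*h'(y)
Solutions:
 h(y) = -sqrt(C1 + y^2)
 h(y) = sqrt(C1 + y^2)


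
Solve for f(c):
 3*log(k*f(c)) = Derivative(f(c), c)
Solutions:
 li(k*f(c))/k = C1 + 3*c


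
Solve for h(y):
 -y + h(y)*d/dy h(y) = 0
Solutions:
 h(y) = -sqrt(C1 + y^2)
 h(y) = sqrt(C1 + y^2)


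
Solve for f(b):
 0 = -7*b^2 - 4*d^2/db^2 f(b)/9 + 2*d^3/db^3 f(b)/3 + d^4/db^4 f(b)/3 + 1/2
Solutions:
 f(b) = C1 + C2*b + C3*exp(-b*(1 + sqrt(21)/3)) + C4*exp(b*(-1 + sqrt(21)/3)) - 21*b^4/16 - 63*b^3/8 - 747*b^2/16


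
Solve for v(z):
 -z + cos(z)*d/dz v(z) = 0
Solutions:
 v(z) = C1 + Integral(z/cos(z), z)


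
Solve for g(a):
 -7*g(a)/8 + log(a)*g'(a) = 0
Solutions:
 g(a) = C1*exp(7*li(a)/8)


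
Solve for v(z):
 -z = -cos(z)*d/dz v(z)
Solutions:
 v(z) = C1 + Integral(z/cos(z), z)


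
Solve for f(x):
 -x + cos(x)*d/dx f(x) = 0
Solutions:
 f(x) = C1 + Integral(x/cos(x), x)


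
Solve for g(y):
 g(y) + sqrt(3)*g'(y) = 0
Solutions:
 g(y) = C1*exp(-sqrt(3)*y/3)


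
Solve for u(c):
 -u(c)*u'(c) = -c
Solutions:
 u(c) = -sqrt(C1 + c^2)
 u(c) = sqrt(C1 + c^2)


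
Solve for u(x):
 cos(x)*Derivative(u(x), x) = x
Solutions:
 u(x) = C1 + Integral(x/cos(x), x)


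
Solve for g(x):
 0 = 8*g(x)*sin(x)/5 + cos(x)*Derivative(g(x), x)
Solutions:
 g(x) = C1*cos(x)^(8/5)


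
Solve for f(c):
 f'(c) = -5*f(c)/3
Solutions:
 f(c) = C1*exp(-5*c/3)


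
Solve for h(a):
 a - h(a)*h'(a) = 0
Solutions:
 h(a) = -sqrt(C1 + a^2)
 h(a) = sqrt(C1 + a^2)


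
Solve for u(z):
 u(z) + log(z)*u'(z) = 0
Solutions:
 u(z) = C1*exp(-li(z))


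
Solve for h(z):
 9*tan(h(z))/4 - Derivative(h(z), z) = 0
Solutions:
 h(z) = pi - asin(C1*exp(9*z/4))
 h(z) = asin(C1*exp(9*z/4))


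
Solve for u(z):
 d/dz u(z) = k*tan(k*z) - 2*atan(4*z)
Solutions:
 u(z) = C1 + k*Piecewise((-log(cos(k*z))/k, Ne(k, 0)), (0, True)) - 2*z*atan(4*z) + log(16*z^2 + 1)/4


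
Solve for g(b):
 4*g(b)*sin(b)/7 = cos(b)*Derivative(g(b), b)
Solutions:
 g(b) = C1/cos(b)^(4/7)


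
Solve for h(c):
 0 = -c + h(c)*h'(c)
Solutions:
 h(c) = -sqrt(C1 + c^2)
 h(c) = sqrt(C1 + c^2)


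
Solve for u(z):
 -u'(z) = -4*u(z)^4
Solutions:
 u(z) = (-1/(C1 + 12*z))^(1/3)
 u(z) = (-1/(C1 + 4*z))^(1/3)*(-3^(2/3) - 3*3^(1/6)*I)/6
 u(z) = (-1/(C1 + 4*z))^(1/3)*(-3^(2/3) + 3*3^(1/6)*I)/6


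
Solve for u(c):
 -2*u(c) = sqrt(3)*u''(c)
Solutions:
 u(c) = C1*sin(sqrt(2)*3^(3/4)*c/3) + C2*cos(sqrt(2)*3^(3/4)*c/3)


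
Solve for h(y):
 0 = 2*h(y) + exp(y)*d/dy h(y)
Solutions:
 h(y) = C1*exp(2*exp(-y))


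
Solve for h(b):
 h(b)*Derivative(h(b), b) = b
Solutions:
 h(b) = -sqrt(C1 + b^2)
 h(b) = sqrt(C1 + b^2)


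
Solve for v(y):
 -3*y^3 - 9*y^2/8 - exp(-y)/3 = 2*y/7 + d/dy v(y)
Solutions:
 v(y) = C1 - 3*y^4/4 - 3*y^3/8 - y^2/7 + exp(-y)/3


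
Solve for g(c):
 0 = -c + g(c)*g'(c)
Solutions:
 g(c) = -sqrt(C1 + c^2)
 g(c) = sqrt(C1 + c^2)


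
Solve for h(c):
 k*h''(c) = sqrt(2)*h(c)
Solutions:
 h(c) = C1*exp(-2^(1/4)*c*sqrt(1/k)) + C2*exp(2^(1/4)*c*sqrt(1/k))


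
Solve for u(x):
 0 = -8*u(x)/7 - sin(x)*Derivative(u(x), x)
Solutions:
 u(x) = C1*(cos(x) + 1)^(4/7)/(cos(x) - 1)^(4/7)


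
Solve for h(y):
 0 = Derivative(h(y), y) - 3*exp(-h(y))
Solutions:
 h(y) = log(C1 + 3*y)


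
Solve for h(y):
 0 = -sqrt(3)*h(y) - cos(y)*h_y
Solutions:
 h(y) = C1*(sin(y) - 1)^(sqrt(3)/2)/(sin(y) + 1)^(sqrt(3)/2)


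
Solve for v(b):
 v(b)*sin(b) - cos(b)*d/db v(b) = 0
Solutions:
 v(b) = C1/cos(b)


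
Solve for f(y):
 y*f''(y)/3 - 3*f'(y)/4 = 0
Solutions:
 f(y) = C1 + C2*y^(13/4)


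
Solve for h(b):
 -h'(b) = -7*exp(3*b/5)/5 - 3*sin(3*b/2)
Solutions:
 h(b) = C1 + 7*exp(3*b/5)/3 - 2*cos(3*b/2)


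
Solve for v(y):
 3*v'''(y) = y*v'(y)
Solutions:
 v(y) = C1 + Integral(C2*airyai(3^(2/3)*y/3) + C3*airybi(3^(2/3)*y/3), y)


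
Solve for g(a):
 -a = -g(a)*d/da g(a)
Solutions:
 g(a) = -sqrt(C1 + a^2)
 g(a) = sqrt(C1 + a^2)


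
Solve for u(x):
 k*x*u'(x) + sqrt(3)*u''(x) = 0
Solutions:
 u(x) = Piecewise((-sqrt(2)*3^(1/4)*sqrt(pi)*C1*erf(sqrt(2)*3^(3/4)*sqrt(k)*x/6)/(2*sqrt(k)) - C2, (k > 0) | (k < 0)), (-C1*x - C2, True))


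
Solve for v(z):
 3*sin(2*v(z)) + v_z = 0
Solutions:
 v(z) = pi - acos((-C1 - exp(12*z))/(C1 - exp(12*z)))/2
 v(z) = acos((-C1 - exp(12*z))/(C1 - exp(12*z)))/2


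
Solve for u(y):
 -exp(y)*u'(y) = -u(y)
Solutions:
 u(y) = C1*exp(-exp(-y))


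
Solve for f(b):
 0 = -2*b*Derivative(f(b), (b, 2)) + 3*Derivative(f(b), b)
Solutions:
 f(b) = C1 + C2*b^(5/2)


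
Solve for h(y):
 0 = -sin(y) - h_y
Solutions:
 h(y) = C1 + cos(y)


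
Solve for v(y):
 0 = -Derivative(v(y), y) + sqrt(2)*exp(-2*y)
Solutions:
 v(y) = C1 - sqrt(2)*exp(-2*y)/2


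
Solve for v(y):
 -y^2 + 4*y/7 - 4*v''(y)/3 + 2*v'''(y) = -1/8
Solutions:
 v(y) = C1 + C2*y + C3*exp(2*y/3) - y^4/16 - 17*y^3/56 - 591*y^2/448


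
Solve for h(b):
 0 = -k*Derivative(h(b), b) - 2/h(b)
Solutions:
 h(b) = -sqrt(C1 - 4*b/k)
 h(b) = sqrt(C1 - 4*b/k)


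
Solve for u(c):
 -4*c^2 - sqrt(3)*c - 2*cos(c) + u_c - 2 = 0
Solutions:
 u(c) = C1 + 4*c^3/3 + sqrt(3)*c^2/2 + 2*c + 2*sin(c)


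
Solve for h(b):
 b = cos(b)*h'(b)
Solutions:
 h(b) = C1 + Integral(b/cos(b), b)


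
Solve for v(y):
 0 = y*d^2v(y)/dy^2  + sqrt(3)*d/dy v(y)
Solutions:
 v(y) = C1 + C2*y^(1 - sqrt(3))


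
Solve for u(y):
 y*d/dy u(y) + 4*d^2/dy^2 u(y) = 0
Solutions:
 u(y) = C1 + C2*erf(sqrt(2)*y/4)


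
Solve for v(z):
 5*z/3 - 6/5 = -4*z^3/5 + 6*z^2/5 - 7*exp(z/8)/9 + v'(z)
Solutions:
 v(z) = C1 + z^4/5 - 2*z^3/5 + 5*z^2/6 - 6*z/5 + 56*exp(z/8)/9


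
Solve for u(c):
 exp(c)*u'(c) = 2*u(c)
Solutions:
 u(c) = C1*exp(-2*exp(-c))


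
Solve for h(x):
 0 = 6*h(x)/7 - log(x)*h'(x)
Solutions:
 h(x) = C1*exp(6*li(x)/7)


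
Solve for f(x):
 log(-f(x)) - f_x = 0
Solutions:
 -li(-f(x)) = C1 + x


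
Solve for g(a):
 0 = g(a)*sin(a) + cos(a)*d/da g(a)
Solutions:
 g(a) = C1*cos(a)


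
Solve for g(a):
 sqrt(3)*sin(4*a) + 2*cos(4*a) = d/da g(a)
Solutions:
 g(a) = C1 + sin(4*a)/2 - sqrt(3)*cos(4*a)/4


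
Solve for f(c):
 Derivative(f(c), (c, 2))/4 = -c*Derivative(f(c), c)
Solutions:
 f(c) = C1 + C2*erf(sqrt(2)*c)


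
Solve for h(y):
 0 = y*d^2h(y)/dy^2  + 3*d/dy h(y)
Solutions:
 h(y) = C1 + C2/y^2


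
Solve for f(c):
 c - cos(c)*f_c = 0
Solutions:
 f(c) = C1 + Integral(c/cos(c), c)


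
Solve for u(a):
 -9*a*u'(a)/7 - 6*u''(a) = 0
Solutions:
 u(a) = C1 + C2*erf(sqrt(21)*a/14)


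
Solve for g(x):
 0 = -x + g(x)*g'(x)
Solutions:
 g(x) = -sqrt(C1 + x^2)
 g(x) = sqrt(C1 + x^2)


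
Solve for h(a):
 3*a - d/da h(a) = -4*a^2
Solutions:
 h(a) = C1 + 4*a^3/3 + 3*a^2/2


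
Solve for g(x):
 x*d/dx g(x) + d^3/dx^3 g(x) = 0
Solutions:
 g(x) = C1 + Integral(C2*airyai(-x) + C3*airybi(-x), x)


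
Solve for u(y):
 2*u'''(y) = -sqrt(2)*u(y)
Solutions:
 u(y) = C3*exp(-2^(5/6)*y/2) + (C1*sin(2^(5/6)*sqrt(3)*y/4) + C2*cos(2^(5/6)*sqrt(3)*y/4))*exp(2^(5/6)*y/4)


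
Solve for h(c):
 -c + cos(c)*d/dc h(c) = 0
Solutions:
 h(c) = C1 + Integral(c/cos(c), c)


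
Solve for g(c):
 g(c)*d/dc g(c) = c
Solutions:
 g(c) = -sqrt(C1 + c^2)
 g(c) = sqrt(C1 + c^2)


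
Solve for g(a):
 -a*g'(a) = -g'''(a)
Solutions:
 g(a) = C1 + Integral(C2*airyai(a) + C3*airybi(a), a)


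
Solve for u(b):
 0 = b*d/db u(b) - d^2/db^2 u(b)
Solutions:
 u(b) = C1 + C2*erfi(sqrt(2)*b/2)


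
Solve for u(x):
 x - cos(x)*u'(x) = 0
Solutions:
 u(x) = C1 + Integral(x/cos(x), x)


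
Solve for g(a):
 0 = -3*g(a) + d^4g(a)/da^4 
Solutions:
 g(a) = C1*exp(-3^(1/4)*a) + C2*exp(3^(1/4)*a) + C3*sin(3^(1/4)*a) + C4*cos(3^(1/4)*a)


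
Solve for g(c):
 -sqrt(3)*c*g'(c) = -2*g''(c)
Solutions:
 g(c) = C1 + C2*erfi(3^(1/4)*c/2)


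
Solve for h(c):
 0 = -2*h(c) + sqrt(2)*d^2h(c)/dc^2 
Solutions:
 h(c) = C1*exp(-2^(1/4)*c) + C2*exp(2^(1/4)*c)


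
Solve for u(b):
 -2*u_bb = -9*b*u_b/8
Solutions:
 u(b) = C1 + C2*erfi(3*sqrt(2)*b/8)


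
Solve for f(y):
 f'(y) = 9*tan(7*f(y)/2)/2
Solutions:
 f(y) = -2*asin(C1*exp(63*y/4))/7 + 2*pi/7
 f(y) = 2*asin(C1*exp(63*y/4))/7


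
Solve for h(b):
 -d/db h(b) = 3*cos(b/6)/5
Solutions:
 h(b) = C1 - 18*sin(b/6)/5


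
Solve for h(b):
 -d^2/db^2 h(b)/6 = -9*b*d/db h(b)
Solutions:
 h(b) = C1 + C2*erfi(3*sqrt(3)*b)


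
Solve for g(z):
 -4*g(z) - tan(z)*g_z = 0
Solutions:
 g(z) = C1/sin(z)^4


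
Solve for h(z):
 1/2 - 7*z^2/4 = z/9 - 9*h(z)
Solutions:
 h(z) = 7*z^2/36 + z/81 - 1/18


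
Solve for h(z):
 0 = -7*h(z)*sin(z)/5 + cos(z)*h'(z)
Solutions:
 h(z) = C1/cos(z)^(7/5)


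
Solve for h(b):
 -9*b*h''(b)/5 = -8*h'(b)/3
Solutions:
 h(b) = C1 + C2*b^(67/27)


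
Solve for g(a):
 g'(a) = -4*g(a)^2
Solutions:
 g(a) = 1/(C1 + 4*a)


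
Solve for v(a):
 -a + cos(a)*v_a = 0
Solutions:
 v(a) = C1 + Integral(a/cos(a), a)


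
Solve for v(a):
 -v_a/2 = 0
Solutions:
 v(a) = C1


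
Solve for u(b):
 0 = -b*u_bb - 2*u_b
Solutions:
 u(b) = C1 + C2/b


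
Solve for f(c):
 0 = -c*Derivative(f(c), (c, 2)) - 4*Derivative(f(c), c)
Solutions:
 f(c) = C1 + C2/c^3


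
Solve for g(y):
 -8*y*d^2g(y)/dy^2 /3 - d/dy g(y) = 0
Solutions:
 g(y) = C1 + C2*y^(5/8)


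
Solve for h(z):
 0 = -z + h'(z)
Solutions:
 h(z) = C1 + z^2/2


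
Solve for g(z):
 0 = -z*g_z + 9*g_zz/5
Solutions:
 g(z) = C1 + C2*erfi(sqrt(10)*z/6)


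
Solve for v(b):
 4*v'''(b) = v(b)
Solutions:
 v(b) = C3*exp(2^(1/3)*b/2) + (C1*sin(2^(1/3)*sqrt(3)*b/4) + C2*cos(2^(1/3)*sqrt(3)*b/4))*exp(-2^(1/3)*b/4)


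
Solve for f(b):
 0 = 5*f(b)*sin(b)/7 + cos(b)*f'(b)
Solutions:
 f(b) = C1*cos(b)^(5/7)


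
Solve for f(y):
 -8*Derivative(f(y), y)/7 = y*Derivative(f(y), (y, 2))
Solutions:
 f(y) = C1 + C2/y^(1/7)


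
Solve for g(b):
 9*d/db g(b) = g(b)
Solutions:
 g(b) = C1*exp(b/9)


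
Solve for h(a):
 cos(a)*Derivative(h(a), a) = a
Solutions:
 h(a) = C1 + Integral(a/cos(a), a)


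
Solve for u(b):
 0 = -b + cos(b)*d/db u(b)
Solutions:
 u(b) = C1 + Integral(b/cos(b), b)


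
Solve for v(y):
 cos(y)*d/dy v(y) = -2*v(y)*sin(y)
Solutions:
 v(y) = C1*cos(y)^2


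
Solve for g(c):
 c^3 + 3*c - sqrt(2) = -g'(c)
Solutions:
 g(c) = C1 - c^4/4 - 3*c^2/2 + sqrt(2)*c


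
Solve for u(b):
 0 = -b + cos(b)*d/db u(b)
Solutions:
 u(b) = C1 + Integral(b/cos(b), b)


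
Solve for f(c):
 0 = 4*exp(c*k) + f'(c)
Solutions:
 f(c) = C1 - 4*exp(c*k)/k


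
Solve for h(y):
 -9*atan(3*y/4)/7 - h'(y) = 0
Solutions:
 h(y) = C1 - 9*y*atan(3*y/4)/7 + 6*log(9*y^2 + 16)/7


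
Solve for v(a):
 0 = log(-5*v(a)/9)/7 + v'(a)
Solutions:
 7*Integral(1/(log(-_y) - 2*log(3) + log(5)), (_y, v(a))) = C1 - a


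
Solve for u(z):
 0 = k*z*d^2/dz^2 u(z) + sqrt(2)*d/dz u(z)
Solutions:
 u(z) = C1 + z^(((re(k) - sqrt(2))*re(k) + im(k)^2)/(re(k)^2 + im(k)^2))*(C2*sin(sqrt(2)*log(z)*Abs(im(k))/(re(k)^2 + im(k)^2)) + C3*cos(sqrt(2)*log(z)*im(k)/(re(k)^2 + im(k)^2)))


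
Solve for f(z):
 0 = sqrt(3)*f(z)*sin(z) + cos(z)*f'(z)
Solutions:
 f(z) = C1*cos(z)^(sqrt(3))


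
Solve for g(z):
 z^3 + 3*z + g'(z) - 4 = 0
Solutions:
 g(z) = C1 - z^4/4 - 3*z^2/2 + 4*z


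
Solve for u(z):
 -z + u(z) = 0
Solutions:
 u(z) = z


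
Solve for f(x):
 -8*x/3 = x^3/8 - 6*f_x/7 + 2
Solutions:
 f(x) = C1 + 7*x^4/192 + 14*x^2/9 + 7*x/3


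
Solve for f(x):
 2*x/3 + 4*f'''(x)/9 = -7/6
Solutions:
 f(x) = C1 + C2*x + C3*x^2 - x^4/16 - 7*x^3/16


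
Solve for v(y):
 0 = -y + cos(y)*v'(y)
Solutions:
 v(y) = C1 + Integral(y/cos(y), y)


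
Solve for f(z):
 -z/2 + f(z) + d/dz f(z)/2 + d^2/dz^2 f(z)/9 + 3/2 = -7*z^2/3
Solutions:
 f(z) = -7*z^2/3 + 17*z/6 + (C1*sin(3*sqrt(7)*z/4) + C2*cos(3*sqrt(7)*z/4))*exp(-9*z/4) - 259/108


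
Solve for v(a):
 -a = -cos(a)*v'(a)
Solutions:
 v(a) = C1 + Integral(a/cos(a), a)


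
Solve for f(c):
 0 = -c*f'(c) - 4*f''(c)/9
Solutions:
 f(c) = C1 + C2*erf(3*sqrt(2)*c/4)


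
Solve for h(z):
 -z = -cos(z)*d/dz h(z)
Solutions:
 h(z) = C1 + Integral(z/cos(z), z)


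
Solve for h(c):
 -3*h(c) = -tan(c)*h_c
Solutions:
 h(c) = C1*sin(c)^3


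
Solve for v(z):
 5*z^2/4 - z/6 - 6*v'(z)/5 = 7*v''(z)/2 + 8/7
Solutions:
 v(z) = C1 + C2*exp(-12*z/35) + 25*z^3/72 - 895*z^2/288 + 207755*z/12096


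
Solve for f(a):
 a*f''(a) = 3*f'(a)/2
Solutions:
 f(a) = C1 + C2*a^(5/2)


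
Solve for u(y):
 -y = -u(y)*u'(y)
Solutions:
 u(y) = -sqrt(C1 + y^2)
 u(y) = sqrt(C1 + y^2)


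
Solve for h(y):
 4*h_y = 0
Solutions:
 h(y) = C1


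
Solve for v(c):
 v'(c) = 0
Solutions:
 v(c) = C1


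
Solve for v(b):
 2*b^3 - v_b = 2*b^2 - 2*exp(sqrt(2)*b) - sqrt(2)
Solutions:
 v(b) = C1 + b^4/2 - 2*b^3/3 + sqrt(2)*b + sqrt(2)*exp(sqrt(2)*b)


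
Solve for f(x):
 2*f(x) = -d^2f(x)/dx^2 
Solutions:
 f(x) = C1*sin(sqrt(2)*x) + C2*cos(sqrt(2)*x)


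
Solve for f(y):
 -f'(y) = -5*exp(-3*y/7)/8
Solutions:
 f(y) = C1 - 35*exp(-3*y/7)/24


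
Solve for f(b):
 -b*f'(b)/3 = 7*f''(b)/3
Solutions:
 f(b) = C1 + C2*erf(sqrt(14)*b/14)


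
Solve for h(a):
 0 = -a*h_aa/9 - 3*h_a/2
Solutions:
 h(a) = C1 + C2/a^(25/2)


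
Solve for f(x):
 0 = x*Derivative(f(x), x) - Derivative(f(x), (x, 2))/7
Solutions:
 f(x) = C1 + C2*erfi(sqrt(14)*x/2)


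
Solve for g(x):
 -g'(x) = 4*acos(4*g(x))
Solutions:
 Integral(1/acos(4*_y), (_y, g(x))) = C1 - 4*x


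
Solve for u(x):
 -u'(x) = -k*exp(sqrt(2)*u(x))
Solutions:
 u(x) = sqrt(2)*(2*log(-1/(C1 + k*x)) - log(2))/4


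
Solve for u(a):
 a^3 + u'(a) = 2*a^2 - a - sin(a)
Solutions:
 u(a) = C1 - a^4/4 + 2*a^3/3 - a^2/2 + cos(a)


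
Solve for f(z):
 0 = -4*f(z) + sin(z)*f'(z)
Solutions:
 f(z) = C1*(cos(z)^2 - 2*cos(z) + 1)/(cos(z)^2 + 2*cos(z) + 1)


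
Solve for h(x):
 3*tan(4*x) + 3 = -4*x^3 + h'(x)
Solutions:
 h(x) = C1 + x^4 + 3*x - 3*log(cos(4*x))/4


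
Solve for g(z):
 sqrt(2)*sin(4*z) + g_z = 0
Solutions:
 g(z) = C1 + sqrt(2)*cos(4*z)/4


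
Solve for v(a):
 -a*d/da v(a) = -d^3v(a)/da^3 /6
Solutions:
 v(a) = C1 + Integral(C2*airyai(6^(1/3)*a) + C3*airybi(6^(1/3)*a), a)


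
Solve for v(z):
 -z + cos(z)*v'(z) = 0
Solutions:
 v(z) = C1 + Integral(z/cos(z), z)


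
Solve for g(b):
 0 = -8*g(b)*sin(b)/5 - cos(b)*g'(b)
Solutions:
 g(b) = C1*cos(b)^(8/5)


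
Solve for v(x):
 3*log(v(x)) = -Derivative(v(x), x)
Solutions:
 li(v(x)) = C1 - 3*x


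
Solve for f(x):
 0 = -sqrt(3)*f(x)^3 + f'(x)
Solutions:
 f(x) = -sqrt(2)*sqrt(-1/(C1 + sqrt(3)*x))/2
 f(x) = sqrt(2)*sqrt(-1/(C1 + sqrt(3)*x))/2


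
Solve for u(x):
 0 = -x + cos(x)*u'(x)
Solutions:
 u(x) = C1 + Integral(x/cos(x), x)


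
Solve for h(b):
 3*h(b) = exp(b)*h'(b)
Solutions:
 h(b) = C1*exp(-3*exp(-b))


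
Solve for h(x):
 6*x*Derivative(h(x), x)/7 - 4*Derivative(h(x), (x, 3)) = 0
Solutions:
 h(x) = C1 + Integral(C2*airyai(14^(2/3)*3^(1/3)*x/14) + C3*airybi(14^(2/3)*3^(1/3)*x/14), x)


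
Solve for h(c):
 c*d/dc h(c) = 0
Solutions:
 h(c) = C1


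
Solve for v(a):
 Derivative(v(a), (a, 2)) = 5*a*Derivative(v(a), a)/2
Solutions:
 v(a) = C1 + C2*erfi(sqrt(5)*a/2)


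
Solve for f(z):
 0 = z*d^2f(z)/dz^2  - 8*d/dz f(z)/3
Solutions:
 f(z) = C1 + C2*z^(11/3)


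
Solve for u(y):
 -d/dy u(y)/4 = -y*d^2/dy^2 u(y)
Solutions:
 u(y) = C1 + C2*y^(5/4)


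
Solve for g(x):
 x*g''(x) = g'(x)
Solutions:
 g(x) = C1 + C2*x^2


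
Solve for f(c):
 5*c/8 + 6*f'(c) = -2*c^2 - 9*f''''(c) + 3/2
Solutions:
 f(c) = C1 + C4*exp(-2^(1/3)*3^(2/3)*c/3) - c^3/9 - 5*c^2/96 + c/4 + (C2*sin(2^(1/3)*3^(1/6)*c/2) + C3*cos(2^(1/3)*3^(1/6)*c/2))*exp(2^(1/3)*3^(2/3)*c/6)


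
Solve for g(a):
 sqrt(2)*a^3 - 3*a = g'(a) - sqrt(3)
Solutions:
 g(a) = C1 + sqrt(2)*a^4/4 - 3*a^2/2 + sqrt(3)*a


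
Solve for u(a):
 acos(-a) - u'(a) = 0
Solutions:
 u(a) = C1 + a*acos(-a) + sqrt(1 - a^2)


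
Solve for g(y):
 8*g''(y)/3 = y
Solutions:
 g(y) = C1 + C2*y + y^3/16


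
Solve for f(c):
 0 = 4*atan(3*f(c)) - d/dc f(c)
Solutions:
 Integral(1/atan(3*_y), (_y, f(c))) = C1 + 4*c


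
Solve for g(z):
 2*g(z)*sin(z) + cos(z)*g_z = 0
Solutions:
 g(z) = C1*cos(z)^2


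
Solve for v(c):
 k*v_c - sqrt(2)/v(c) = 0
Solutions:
 v(c) = -sqrt(C1 + 2*sqrt(2)*c/k)
 v(c) = sqrt(C1 + 2*sqrt(2)*c/k)


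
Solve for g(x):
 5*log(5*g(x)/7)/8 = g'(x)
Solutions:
 -8*Integral(1/(log(_y) - log(7) + log(5)), (_y, g(x)))/5 = C1 - x


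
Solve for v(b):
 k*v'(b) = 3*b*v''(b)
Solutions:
 v(b) = C1 + b^(re(k)/3 + 1)*(C2*sin(log(b)*Abs(im(k))/3) + C3*cos(log(b)*im(k)/3))


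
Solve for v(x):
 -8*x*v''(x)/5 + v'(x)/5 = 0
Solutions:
 v(x) = C1 + C2*x^(9/8)


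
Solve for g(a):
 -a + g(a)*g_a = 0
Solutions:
 g(a) = -sqrt(C1 + a^2)
 g(a) = sqrt(C1 + a^2)


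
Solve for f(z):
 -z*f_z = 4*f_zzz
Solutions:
 f(z) = C1 + Integral(C2*airyai(-2^(1/3)*z/2) + C3*airybi(-2^(1/3)*z/2), z)


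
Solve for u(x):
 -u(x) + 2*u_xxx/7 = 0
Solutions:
 u(x) = C3*exp(2^(2/3)*7^(1/3)*x/2) + (C1*sin(2^(2/3)*sqrt(3)*7^(1/3)*x/4) + C2*cos(2^(2/3)*sqrt(3)*7^(1/3)*x/4))*exp(-2^(2/3)*7^(1/3)*x/4)


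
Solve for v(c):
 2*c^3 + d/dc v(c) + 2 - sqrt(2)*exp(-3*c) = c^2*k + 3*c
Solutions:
 v(c) = C1 - c^4/2 + c^3*k/3 + 3*c^2/2 - 2*c - sqrt(2)*exp(-3*c)/3


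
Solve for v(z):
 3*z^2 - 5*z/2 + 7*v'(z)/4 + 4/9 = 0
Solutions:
 v(z) = C1 - 4*z^3/7 + 5*z^2/7 - 16*z/63


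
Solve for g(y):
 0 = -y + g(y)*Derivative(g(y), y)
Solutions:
 g(y) = -sqrt(C1 + y^2)
 g(y) = sqrt(C1 + y^2)


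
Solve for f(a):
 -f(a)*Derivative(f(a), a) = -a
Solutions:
 f(a) = -sqrt(C1 + a^2)
 f(a) = sqrt(C1 + a^2)


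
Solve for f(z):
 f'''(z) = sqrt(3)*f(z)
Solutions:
 f(z) = C3*exp(3^(1/6)*z) + (C1*sin(3^(2/3)*z/2) + C2*cos(3^(2/3)*z/2))*exp(-3^(1/6)*z/2)


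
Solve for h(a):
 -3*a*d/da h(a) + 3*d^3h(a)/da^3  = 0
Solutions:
 h(a) = C1 + Integral(C2*airyai(a) + C3*airybi(a), a)


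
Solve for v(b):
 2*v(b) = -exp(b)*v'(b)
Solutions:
 v(b) = C1*exp(2*exp(-b))


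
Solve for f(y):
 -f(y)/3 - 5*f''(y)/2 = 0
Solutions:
 f(y) = C1*sin(sqrt(30)*y/15) + C2*cos(sqrt(30)*y/15)


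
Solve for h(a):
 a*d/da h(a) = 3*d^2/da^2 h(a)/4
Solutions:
 h(a) = C1 + C2*erfi(sqrt(6)*a/3)


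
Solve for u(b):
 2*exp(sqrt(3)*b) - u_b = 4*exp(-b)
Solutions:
 u(b) = C1 + 2*sqrt(3)*exp(sqrt(3)*b)/3 + 4*exp(-b)


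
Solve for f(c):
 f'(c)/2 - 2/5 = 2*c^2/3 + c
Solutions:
 f(c) = C1 + 4*c^3/9 + c^2 + 4*c/5


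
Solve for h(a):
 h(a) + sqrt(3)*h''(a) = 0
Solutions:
 h(a) = C1*sin(3^(3/4)*a/3) + C2*cos(3^(3/4)*a/3)


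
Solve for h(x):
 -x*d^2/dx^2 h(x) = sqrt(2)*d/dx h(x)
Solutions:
 h(x) = C1 + C2*x^(1 - sqrt(2))


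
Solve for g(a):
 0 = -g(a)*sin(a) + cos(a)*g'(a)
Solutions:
 g(a) = C1/cos(a)


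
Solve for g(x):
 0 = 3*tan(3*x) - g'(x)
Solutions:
 g(x) = C1 - log(cos(3*x))


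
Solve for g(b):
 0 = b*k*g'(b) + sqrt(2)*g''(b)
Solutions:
 g(b) = Piecewise((-2^(3/4)*sqrt(pi)*C1*erf(2^(1/4)*b*sqrt(k)/2)/(2*sqrt(k)) - C2, (k > 0) | (k < 0)), (-C1*b - C2, True))


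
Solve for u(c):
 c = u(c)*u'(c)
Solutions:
 u(c) = -sqrt(C1 + c^2)
 u(c) = sqrt(C1 + c^2)


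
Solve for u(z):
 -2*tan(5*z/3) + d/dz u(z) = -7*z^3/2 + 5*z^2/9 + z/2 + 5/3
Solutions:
 u(z) = C1 - 7*z^4/8 + 5*z^3/27 + z^2/4 + 5*z/3 - 6*log(cos(5*z/3))/5


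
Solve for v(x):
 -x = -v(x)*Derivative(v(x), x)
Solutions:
 v(x) = -sqrt(C1 + x^2)
 v(x) = sqrt(C1 + x^2)


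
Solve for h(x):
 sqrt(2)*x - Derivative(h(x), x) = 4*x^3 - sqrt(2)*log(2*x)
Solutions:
 h(x) = C1 - x^4 + sqrt(2)*x^2/2 + sqrt(2)*x*log(x) - sqrt(2)*x + sqrt(2)*x*log(2)


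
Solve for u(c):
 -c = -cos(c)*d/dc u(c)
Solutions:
 u(c) = C1 + Integral(c/cos(c), c)


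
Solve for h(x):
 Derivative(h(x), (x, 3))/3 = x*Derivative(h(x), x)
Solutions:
 h(x) = C1 + Integral(C2*airyai(3^(1/3)*x) + C3*airybi(3^(1/3)*x), x)


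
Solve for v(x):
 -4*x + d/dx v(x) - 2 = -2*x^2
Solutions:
 v(x) = C1 - 2*x^3/3 + 2*x^2 + 2*x


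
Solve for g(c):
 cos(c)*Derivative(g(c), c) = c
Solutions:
 g(c) = C1 + Integral(c/cos(c), c)


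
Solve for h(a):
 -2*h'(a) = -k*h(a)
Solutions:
 h(a) = C1*exp(a*k/2)


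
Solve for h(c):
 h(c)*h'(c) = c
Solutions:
 h(c) = -sqrt(C1 + c^2)
 h(c) = sqrt(C1 + c^2)


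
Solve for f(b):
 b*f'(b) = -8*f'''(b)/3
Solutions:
 f(b) = C1 + Integral(C2*airyai(-3^(1/3)*b/2) + C3*airybi(-3^(1/3)*b/2), b)


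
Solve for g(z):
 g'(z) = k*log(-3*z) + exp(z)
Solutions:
 g(z) = C1 + k*z*log(-z) + k*z*(-1 + log(3)) + exp(z)


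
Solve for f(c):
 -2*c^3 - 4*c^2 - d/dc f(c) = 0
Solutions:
 f(c) = C1 - c^4/2 - 4*c^3/3


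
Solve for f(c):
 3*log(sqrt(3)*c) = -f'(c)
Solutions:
 f(c) = C1 - 3*c*log(c) - 3*c*log(3)/2 + 3*c
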